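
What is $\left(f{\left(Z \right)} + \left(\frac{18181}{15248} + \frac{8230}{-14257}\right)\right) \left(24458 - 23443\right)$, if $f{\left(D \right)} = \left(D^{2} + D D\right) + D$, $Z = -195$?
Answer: $\frac{16737662614678355}{217390736} \approx 7.6993 \cdot 10^{7}$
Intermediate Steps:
$f{\left(D \right)} = D + 2 D^{2}$ ($f{\left(D \right)} = \left(D^{2} + D^{2}\right) + D = 2 D^{2} + D = D + 2 D^{2}$)
$\left(f{\left(Z \right)} + \left(\frac{18181}{15248} + \frac{8230}{-14257}\right)\right) \left(24458 - 23443\right) = \left(- 195 \left(1 + 2 \left(-195\right)\right) + \left(\frac{18181}{15248} + \frac{8230}{-14257}\right)\right) \left(24458 - 23443\right) = \left(- 195 \left(1 - 390\right) + \left(18181 \cdot \frac{1}{15248} + 8230 \left(- \frac{1}{14257}\right)\right)\right) 1015 = \left(\left(-195\right) \left(-389\right) + \left(\frac{18181}{15248} - \frac{8230}{14257}\right)\right) 1015 = \left(75855 + \frac{133715477}{217390736}\right) 1015 = \frac{16490307994757}{217390736} \cdot 1015 = \frac{16737662614678355}{217390736}$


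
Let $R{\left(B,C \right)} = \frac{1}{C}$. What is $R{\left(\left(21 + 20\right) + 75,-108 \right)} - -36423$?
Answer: $\frac{3933683}{108} \approx 36423.0$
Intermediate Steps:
$R{\left(\left(21 + 20\right) + 75,-108 \right)} - -36423 = \frac{1}{-108} - -36423 = - \frac{1}{108} + 36423 = \frac{3933683}{108}$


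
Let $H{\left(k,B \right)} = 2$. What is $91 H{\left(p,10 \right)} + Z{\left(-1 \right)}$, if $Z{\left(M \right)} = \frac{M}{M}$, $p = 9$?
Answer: $183$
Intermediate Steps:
$Z{\left(M \right)} = 1$
$91 H{\left(p,10 \right)} + Z{\left(-1 \right)} = 91 \cdot 2 + 1 = 182 + 1 = 183$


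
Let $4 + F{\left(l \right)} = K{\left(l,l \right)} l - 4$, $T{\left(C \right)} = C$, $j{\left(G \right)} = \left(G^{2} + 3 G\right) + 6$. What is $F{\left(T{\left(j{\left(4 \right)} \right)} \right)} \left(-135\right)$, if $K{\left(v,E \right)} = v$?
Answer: $-154980$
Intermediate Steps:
$j{\left(G \right)} = 6 + G^{2} + 3 G$
$F{\left(l \right)} = -8 + l^{2}$ ($F{\left(l \right)} = -4 + \left(l l - 4\right) = -4 + \left(l^{2} - 4\right) = -4 + \left(-4 + l^{2}\right) = -8 + l^{2}$)
$F{\left(T{\left(j{\left(4 \right)} \right)} \right)} \left(-135\right) = \left(-8 + \left(6 + 4^{2} + 3 \cdot 4\right)^{2}\right) \left(-135\right) = \left(-8 + \left(6 + 16 + 12\right)^{2}\right) \left(-135\right) = \left(-8 + 34^{2}\right) \left(-135\right) = \left(-8 + 1156\right) \left(-135\right) = 1148 \left(-135\right) = -154980$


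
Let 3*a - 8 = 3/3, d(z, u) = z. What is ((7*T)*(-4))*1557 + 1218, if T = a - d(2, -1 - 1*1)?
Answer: -42378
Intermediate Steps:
a = 3 (a = 8/3 + (3/3)/3 = 8/3 + (3*(⅓))/3 = 8/3 + (⅓)*1 = 8/3 + ⅓ = 3)
T = 1 (T = 3 - 1*2 = 3 - 2 = 1)
((7*T)*(-4))*1557 + 1218 = ((7*1)*(-4))*1557 + 1218 = (7*(-4))*1557 + 1218 = -28*1557 + 1218 = -43596 + 1218 = -42378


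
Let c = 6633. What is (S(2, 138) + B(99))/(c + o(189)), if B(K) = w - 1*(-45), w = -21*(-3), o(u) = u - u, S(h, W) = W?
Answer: 82/2211 ≈ 0.037087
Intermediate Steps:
o(u) = 0
w = 63
B(K) = 108 (B(K) = 63 - 1*(-45) = 63 + 45 = 108)
(S(2, 138) + B(99))/(c + o(189)) = (138 + 108)/(6633 + 0) = 246/6633 = 246*(1/6633) = 82/2211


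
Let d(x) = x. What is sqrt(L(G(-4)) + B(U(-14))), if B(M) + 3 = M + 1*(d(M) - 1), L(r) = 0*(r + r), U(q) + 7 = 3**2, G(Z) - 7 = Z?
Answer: 0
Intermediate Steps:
G(Z) = 7 + Z
U(q) = 2 (U(q) = -7 + 3**2 = -7 + 9 = 2)
L(r) = 0 (L(r) = 0*(2*r) = 0)
B(M) = -4 + 2*M (B(M) = -3 + (M + 1*(M - 1)) = -3 + (M + 1*(-1 + M)) = -3 + (M + (-1 + M)) = -3 + (-1 + 2*M) = -4 + 2*M)
sqrt(L(G(-4)) + B(U(-14))) = sqrt(0 + (-4 + 2*2)) = sqrt(0 + (-4 + 4)) = sqrt(0 + 0) = sqrt(0) = 0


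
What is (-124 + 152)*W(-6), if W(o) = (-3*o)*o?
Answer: -3024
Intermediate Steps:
W(o) = -3*o²
(-124 + 152)*W(-6) = (-124 + 152)*(-3*(-6)²) = 28*(-3*36) = 28*(-108) = -3024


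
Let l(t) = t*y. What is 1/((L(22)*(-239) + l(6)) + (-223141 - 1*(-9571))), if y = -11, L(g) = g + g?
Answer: -1/224152 ≈ -4.4613e-6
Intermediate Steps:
L(g) = 2*g
l(t) = -11*t (l(t) = t*(-11) = -11*t)
1/((L(22)*(-239) + l(6)) + (-223141 - 1*(-9571))) = 1/(((2*22)*(-239) - 11*6) + (-223141 - 1*(-9571))) = 1/((44*(-239) - 66) + (-223141 + 9571)) = 1/((-10516 - 66) - 213570) = 1/(-10582 - 213570) = 1/(-224152) = -1/224152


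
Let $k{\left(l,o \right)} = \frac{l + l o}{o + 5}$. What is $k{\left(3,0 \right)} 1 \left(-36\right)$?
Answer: $- \frac{108}{5} \approx -21.6$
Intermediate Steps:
$k{\left(l,o \right)} = \frac{l + l o}{5 + o}$
$k{\left(3,0 \right)} 1 \left(-36\right) = \frac{3 \left(1 + 0\right)}{5 + 0} \cdot 1 \left(-36\right) = 3 \cdot \frac{1}{5} \cdot 1 \cdot 1 \left(-36\right) = \frac{3}{5} \cdot 1 \left(-36\right) = \frac{3}{5} \left(-36\right) = - \frac{108}{5}$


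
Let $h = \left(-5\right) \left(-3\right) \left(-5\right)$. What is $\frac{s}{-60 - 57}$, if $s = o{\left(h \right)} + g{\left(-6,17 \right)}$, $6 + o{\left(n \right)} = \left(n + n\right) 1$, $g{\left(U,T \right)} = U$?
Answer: $\frac{18}{13} \approx 1.3846$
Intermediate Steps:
$h = -75$ ($h = 15 \left(-5\right) = -75$)
$o{\left(n \right)} = -6 + 2 n$ ($o{\left(n \right)} = -6 + \left(n + n\right) 1 = -6 + 2 n 1 = -6 + 2 n$)
$s = -162$ ($s = \left(-6 + 2 \left(-75\right)\right) - 6 = \left(-6 - 150\right) - 6 = -156 - 6 = -162$)
$\frac{s}{-60 - 57} = \frac{1}{-60 - 57} \left(-162\right) = \frac{1}{-117} \left(-162\right) = \left(- \frac{1}{117}\right) \left(-162\right) = \frac{18}{13}$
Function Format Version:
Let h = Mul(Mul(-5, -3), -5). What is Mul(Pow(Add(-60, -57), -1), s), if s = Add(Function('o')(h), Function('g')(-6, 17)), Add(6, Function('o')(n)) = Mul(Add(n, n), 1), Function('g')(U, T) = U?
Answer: Rational(18, 13) ≈ 1.3846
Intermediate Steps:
h = -75 (h = Mul(15, -5) = -75)
Function('o')(n) = Add(-6, Mul(2, n)) (Function('o')(n) = Add(-6, Mul(Add(n, n), 1)) = Add(-6, Mul(Mul(2, n), 1)) = Add(-6, Mul(2, n)))
s = -162 (s = Add(Add(-6, Mul(2, -75)), -6) = Add(Add(-6, -150), -6) = Add(-156, -6) = -162)
Mul(Pow(Add(-60, -57), -1), s) = Mul(Pow(Add(-60, -57), -1), -162) = Mul(Pow(-117, -1), -162) = Mul(Rational(-1, 117), -162) = Rational(18, 13)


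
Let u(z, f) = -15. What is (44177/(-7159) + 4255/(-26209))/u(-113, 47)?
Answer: 396098846/938151155 ≈ 0.42221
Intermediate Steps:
(44177/(-7159) + 4255/(-26209))/u(-113, 47) = (44177/(-7159) + 4255/(-26209))/(-15) = (44177*(-1/7159) + 4255*(-1/26209))*(-1/15) = (-44177/7159 - 4255/26209)*(-1/15) = -1188296538/187630231*(-1/15) = 396098846/938151155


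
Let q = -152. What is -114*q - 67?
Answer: 17261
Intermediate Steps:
-114*q - 67 = -114*(-152) - 67 = 17328 - 67 = 17261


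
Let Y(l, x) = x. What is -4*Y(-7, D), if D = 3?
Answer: -12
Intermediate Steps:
-4*Y(-7, D) = -4*3 = -12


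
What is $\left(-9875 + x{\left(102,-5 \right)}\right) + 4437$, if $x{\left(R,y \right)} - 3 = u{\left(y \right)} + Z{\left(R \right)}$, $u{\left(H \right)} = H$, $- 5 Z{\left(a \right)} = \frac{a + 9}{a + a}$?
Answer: $- \frac{1849637}{340} \approx -5440.1$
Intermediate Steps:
$Z{\left(a \right)} = - \frac{9 + a}{10 a}$ ($Z{\left(a \right)} = - \frac{\left(a + 9\right) \frac{1}{a + a}}{5} = - \frac{\left(9 + a\right) \frac{1}{2 a}}{5} = - \frac{\frac{1}{2} \frac{1}{a} \left(9 + a\right)}{5} = - \frac{9 + a}{10 a}$)
$x{\left(R,y \right)} = 3 + y + \frac{-9 - R}{10 R}$ ($x{\left(R,y \right)} = 3 + \left(y + \frac{-9 - R}{10 R}\right) = 3 + y + \frac{-9 - R}{10 R}$)
$\left(-9875 + x{\left(102,-5 \right)}\right) + 4437 = \left(-9875 - \left(\frac{21}{10} + \frac{3}{340}\right)\right) + 4437 = \left(-9875 - \frac{717}{340}\right) + 4437 = - \frac{3358217}{340} + 4437 = - \frac{1849637}{340}$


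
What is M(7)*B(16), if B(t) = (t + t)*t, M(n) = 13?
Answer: 6656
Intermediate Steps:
B(t) = 2*t² (B(t) = (2*t)*t = 2*t²)
M(7)*B(16) = 13*(2*16²) = 13*(2*256) = 13*512 = 6656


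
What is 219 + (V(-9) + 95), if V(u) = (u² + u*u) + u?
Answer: 467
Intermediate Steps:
V(u) = u + 2*u² (V(u) = (u² + u²) + u = 2*u² + u = u + 2*u²)
219 + (V(-9) + 95) = 219 + (-9*(1 + 2*(-9)) + 95) = 219 + (-9*(1 - 18) + 95) = 219 + (-9*(-17) + 95) = 219 + (153 + 95) = 219 + 248 = 467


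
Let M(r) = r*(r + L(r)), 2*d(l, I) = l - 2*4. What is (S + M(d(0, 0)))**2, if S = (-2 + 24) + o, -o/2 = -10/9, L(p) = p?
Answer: 256036/81 ≈ 3160.9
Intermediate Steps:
d(l, I) = -4 + l/2 (d(l, I) = (l - 2*4)/2 = (l - 8)/2 = (-8 + l)/2 = -4 + l/2)
M(r) = 2*r**2 (M(r) = r*(r + r) = r*(2*r) = 2*r**2)
o = 20/9 (o = -(-20)/9 = -2*(-10/9) = 20/9 ≈ 2.2222)
S = 218/9 (S = (-2 + 24) + 20/9 = 22 + 20/9 = 218/9 ≈ 24.222)
(S + M(d(0, 0)))**2 = (218/9 + 2*(-4 + (1/2)*0)**2)**2 = (218/9 + 2*(-4 + 0)**2)**2 = (218/9 + 2*(-4)**2)**2 = (218/9 + 2*16)**2 = (218/9 + 32)**2 = (506/9)**2 = 256036/81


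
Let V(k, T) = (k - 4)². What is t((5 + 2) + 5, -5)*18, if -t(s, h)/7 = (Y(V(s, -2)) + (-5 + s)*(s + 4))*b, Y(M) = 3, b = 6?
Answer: -86940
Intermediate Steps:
V(k, T) = (-4 + k)²
t(s, h) = -126 - 42*(-5 + s)*(4 + s) (t(s, h) = -7*(3 + (-5 + s)*(s + 4))*6 = -7*(3 + (-5 + s)*(4 + s))*6 = -7*(18 + 6*(-5 + s)*(4 + s)) = -126 - 42*(-5 + s)*(4 + s))
t((5 + 2) + 5, -5)*18 = (714 - 42*((5 + 2) + 5)² + 42*((5 + 2) + 5))*18 = (714 - 42*(7 + 5)² + 42*(7 + 5))*18 = (714 - 42*12² + 42*12)*18 = (714 - 42*144 + 504)*18 = (714 - 6048 + 504)*18 = -4830*18 = -86940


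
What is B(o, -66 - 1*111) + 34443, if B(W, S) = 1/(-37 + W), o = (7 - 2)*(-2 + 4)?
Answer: 929960/27 ≈ 34443.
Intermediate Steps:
o = 10 (o = 5*2 = 10)
B(o, -66 - 1*111) + 34443 = 1/(-37 + 10) + 34443 = 1/(-27) + 34443 = -1/27 + 34443 = 929960/27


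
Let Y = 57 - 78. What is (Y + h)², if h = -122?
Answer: 20449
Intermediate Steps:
Y = -21
(Y + h)² = (-21 - 122)² = (-143)² = 20449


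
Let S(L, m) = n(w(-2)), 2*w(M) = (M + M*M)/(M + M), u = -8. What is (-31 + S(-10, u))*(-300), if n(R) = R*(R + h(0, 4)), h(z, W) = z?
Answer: 37125/4 ≈ 9281.3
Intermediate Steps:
w(M) = (M + M²)/(4*M) (w(M) = ((M + M*M)/(M + M))/2 = ((M + M²)/((2*M)))/2 = ((M + M²)*(1/(2*M)))/2 = ((M + M²)/(2*M))/2 = (M + M²)/(4*M))
n(R) = R² (n(R) = R*(R + 0) = R*R = R²)
S(L, m) = 1/16 (S(L, m) = (¼ + (¼)*(-2))² = (¼ - ½)² = (-¼)² = 1/16)
(-31 + S(-10, u))*(-300) = (-31 + 1/16)*(-300) = -495/16*(-300) = 37125/4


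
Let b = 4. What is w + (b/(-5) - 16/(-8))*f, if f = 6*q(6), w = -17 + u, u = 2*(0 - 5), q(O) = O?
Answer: 81/5 ≈ 16.200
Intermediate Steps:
u = -10 (u = 2*(-5) = -10)
w = -27 (w = -17 - 10 = -27)
f = 36 (f = 6*6 = 36)
w + (b/(-5) - 16/(-8))*f = -27 + (4/(-5) - 16/(-8))*36 = -27 + (4*(-1/5) - 16*(-1/8))*36 = -27 + (-4/5 + 2)*36 = -27 + (6/5)*36 = -27 + 216/5 = 81/5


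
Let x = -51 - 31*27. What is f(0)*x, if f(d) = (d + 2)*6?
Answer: -10656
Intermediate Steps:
x = -888 (x = -51 - 837 = -888)
f(d) = 12 + 6*d (f(d) = (2 + d)*6 = 12 + 6*d)
f(0)*x = (12 + 6*0)*(-888) = (12 + 0)*(-888) = 12*(-888) = -10656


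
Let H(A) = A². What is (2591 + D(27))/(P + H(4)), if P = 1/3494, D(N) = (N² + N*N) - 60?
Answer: 13937566/55905 ≈ 249.31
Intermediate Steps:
D(N) = -60 + 2*N² (D(N) = (N² + N²) - 60 = 2*N² - 60 = -60 + 2*N²)
P = 1/3494 ≈ 0.00028620
(2591 + D(27))/(P + H(4)) = (2591 + (-60 + 2*27²))/(1/3494 + 4²) = (2591 + (-60 + 2*729))/(1/3494 + 16) = (2591 + (-60 + 1458))/(55905/3494) = (2591 + 1398)*(3494/55905) = 3989*(3494/55905) = 13937566/55905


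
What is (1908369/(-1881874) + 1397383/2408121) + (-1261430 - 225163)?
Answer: -6736914835550334029/4531780298754 ≈ -1.4866e+6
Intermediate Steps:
(1908369/(-1881874) + 1397383/2408121) + (-1261430 - 225163) = (1908369*(-1/1881874) + 1397383*(1/2408121)) - 1486593 = (-1908369/1881874 + 1397383/2408121) - 1486593 = -1965884728907/4531780298754 - 1486593 = -6736914835550334029/4531780298754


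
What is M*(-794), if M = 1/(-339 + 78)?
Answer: 794/261 ≈ 3.0421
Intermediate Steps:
M = -1/261 (M = 1/(-261) = -1/261 ≈ -0.0038314)
M*(-794) = -1/261*(-794) = 794/261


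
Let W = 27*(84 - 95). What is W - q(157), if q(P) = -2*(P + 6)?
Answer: 29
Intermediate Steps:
q(P) = -12 - 2*P (q(P) = -2*(6 + P) = -12 - 2*P)
W = -297 (W = 27*(-11) = -297)
W - q(157) = -297 - (-12 - 2*157) = -297 - (-12 - 314) = -297 - 1*(-326) = -297 + 326 = 29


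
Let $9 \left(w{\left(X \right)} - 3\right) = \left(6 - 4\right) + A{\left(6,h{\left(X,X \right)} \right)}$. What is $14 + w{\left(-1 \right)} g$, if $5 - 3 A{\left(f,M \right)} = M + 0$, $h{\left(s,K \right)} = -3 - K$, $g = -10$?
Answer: $- \frac{562}{27} \approx -20.815$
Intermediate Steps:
$A{\left(f,M \right)} = \frac{5}{3} - \frac{M}{3}$ ($A{\left(f,M \right)} = \frac{5}{3} - \frac{M + 0}{3} = \frac{5}{3} - \frac{M}{3}$)
$w{\left(X \right)} = \frac{95}{27} + \frac{X}{27}$ ($w{\left(X \right)} = 3 + \frac{\left(6 - 4\right) - \left(- \frac{5}{3} + \frac{-3 - X}{3}\right)}{9} = 3 + \frac{2 + \left(\frac{5}{3} + \left(1 + \frac{X}{3}\right)\right)}{9} = 3 + \frac{2 + \left(\frac{8}{3} + \frac{X}{3}\right)}{9} = 3 + \frac{\frac{14}{3} + \frac{X}{3}}{9} = 3 + \left(\frac{14}{27} + \frac{X}{27}\right) = \frac{95}{27} + \frac{X}{27}$)
$14 + w{\left(-1 \right)} g = 14 + \left(\frac{95}{27} + \frac{1}{27} \left(-1\right)\right) \left(-10\right) = 14 + \left(\frac{95}{27} - \frac{1}{27}\right) \left(-10\right) = 14 + \frac{94}{27} \left(-10\right) = 14 - \frac{940}{27} = - \frac{562}{27}$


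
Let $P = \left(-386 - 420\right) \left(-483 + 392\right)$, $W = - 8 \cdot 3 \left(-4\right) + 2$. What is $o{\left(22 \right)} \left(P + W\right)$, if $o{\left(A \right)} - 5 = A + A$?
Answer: $3598756$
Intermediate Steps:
$o{\left(A \right)} = 5 + 2 A$ ($o{\left(A \right)} = 5 + \left(A + A\right) = 5 + 2 A$)
$W = 98$ ($W = \left(-8\right) \left(-12\right) + 2 = 96 + 2 = 98$)
$P = 73346$ ($P = \left(-386 - 420\right) \left(-91\right) = \left(-806\right) \left(-91\right) = 73346$)
$o{\left(22 \right)} \left(P + W\right) = \left(5 + 2 \cdot 22\right) \left(73346 + 98\right) = \left(5 + 44\right) 73444 = 49 \cdot 73444 = 3598756$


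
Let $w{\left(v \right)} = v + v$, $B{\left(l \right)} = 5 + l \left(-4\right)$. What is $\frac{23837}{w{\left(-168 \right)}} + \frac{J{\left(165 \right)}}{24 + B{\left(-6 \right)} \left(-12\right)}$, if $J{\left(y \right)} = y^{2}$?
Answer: $- \frac{156211}{1008} \approx -154.97$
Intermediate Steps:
$B{\left(l \right)} = 5 - 4 l$
$w{\left(v \right)} = 2 v$
$\frac{23837}{w{\left(-168 \right)}} + \frac{J{\left(165 \right)}}{24 + B{\left(-6 \right)} \left(-12\right)} = \frac{23837}{2 \left(-168\right)} + \frac{165^{2}}{24 + \left(5 - -24\right) \left(-12\right)} = \frac{23837}{-336} + \frac{27225}{24 + \left(5 + 24\right) \left(-12\right)} = 23837 \left(- \frac{1}{336}\right) + \frac{27225}{24 + 29 \left(-12\right)} = - \frac{23837}{336} + \frac{27225}{24 - 348} = - \frac{23837}{336} + \frac{27225}{-324} = - \frac{23837}{336} + 27225 \left(- \frac{1}{324}\right) = - \frac{23837}{336} - \frac{3025}{36} = - \frac{156211}{1008}$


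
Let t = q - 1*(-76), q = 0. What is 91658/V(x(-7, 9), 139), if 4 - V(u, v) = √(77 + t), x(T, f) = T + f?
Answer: -366632/137 - 274974*√17/137 ≈ -10952.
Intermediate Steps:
t = 76 (t = 0 - 1*(-76) = 0 + 76 = 76)
V(u, v) = 4 - 3*√17 (V(u, v) = 4 - √(77 + 76) = 4 - √153 = 4 - 3*√17)
91658/V(x(-7, 9), 139) = 91658/(4 - 3*√17)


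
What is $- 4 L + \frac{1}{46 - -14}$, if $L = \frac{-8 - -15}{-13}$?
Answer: $\frac{1693}{780} \approx 2.1705$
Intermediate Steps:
$L = - \frac{7}{13}$ ($L = \left(-8 + 15\right) \left(- \frac{1}{13}\right) = 7 \left(- \frac{1}{13}\right) = - \frac{7}{13} \approx -0.53846$)
$- 4 L + \frac{1}{46 - -14} = \left(-4\right) \left(- \frac{7}{13}\right) + \frac{1}{46 - -14} = \frac{28}{13} + \frac{1}{46 + 14} = \frac{28}{13} + \frac{1}{60} = \frac{1693}{780}$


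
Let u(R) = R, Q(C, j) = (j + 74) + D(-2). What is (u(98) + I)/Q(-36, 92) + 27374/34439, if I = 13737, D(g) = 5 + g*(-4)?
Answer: 481363511/6164581 ≈ 78.085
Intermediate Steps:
D(g) = 5 - 4*g
Q(C, j) = 87 + j (Q(C, j) = (j + 74) + (5 - 4*(-2)) = (74 + j) + (5 + 8) = (74 + j) + 13 = 87 + j)
(u(98) + I)/Q(-36, 92) + 27374/34439 = (98 + 13737)/(87 + 92) + 27374/34439 = 13835/179 + 27374*(1/34439) = 13835*(1/179) + 27374/34439 = 13835/179 + 27374/34439 = 481363511/6164581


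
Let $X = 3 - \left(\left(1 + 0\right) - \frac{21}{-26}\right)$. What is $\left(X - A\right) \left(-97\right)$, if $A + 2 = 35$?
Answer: $\frac{80219}{26} \approx 3085.3$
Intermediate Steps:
$X = \frac{31}{26}$ ($X = 3 - \left(1 - - \frac{21}{26}\right) = 3 - \left(1 + \frac{21}{26}\right) = 3 - \frac{47}{26} = \frac{31}{26} \approx 1.1923$)
$A = 33$ ($A = -2 + 35 = 33$)
$\left(X - A\right) \left(-97\right) = \left(\frac{31}{26} - 33\right) \left(-97\right) = \left(- \frac{827}{26}\right) \left(-97\right) = \frac{80219}{26}$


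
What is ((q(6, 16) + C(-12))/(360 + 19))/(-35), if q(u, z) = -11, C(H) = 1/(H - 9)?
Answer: 232/278565 ≈ 0.00083284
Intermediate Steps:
C(H) = 1/(-9 + H)
((q(6, 16) + C(-12))/(360 + 19))/(-35) = ((-11 + 1/(-9 - 12))/(360 + 19))/(-35) = ((-11 + 1/(-21))/379)*(-1/35) = ((-11 - 1/21)*(1/379))*(-1/35) = -232/21*1/379*(-1/35) = -232/7959*(-1/35) = 232/278565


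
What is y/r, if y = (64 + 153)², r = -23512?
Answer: -47089/23512 ≈ -2.0028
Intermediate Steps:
y = 47089 (y = 217² = 47089)
y/r = 47089/(-23512) = 47089*(-1/23512) = -47089/23512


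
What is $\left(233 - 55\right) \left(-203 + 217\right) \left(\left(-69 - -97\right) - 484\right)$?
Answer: $-1136352$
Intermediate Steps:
$\left(233 - 55\right) \left(-203 + 217\right) \left(\left(-69 - -97\right) - 484\right) = 178 \cdot 14 \left(\left(-69 + 97\right) - 484\right) = 2492 \left(28 - 484\right) = 2492 \left(-456\right) = -1136352$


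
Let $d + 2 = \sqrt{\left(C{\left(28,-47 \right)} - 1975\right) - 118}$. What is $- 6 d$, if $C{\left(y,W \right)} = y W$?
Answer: $12 - 6 i \sqrt{3409} \approx 12.0 - 350.32 i$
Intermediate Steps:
$C{\left(y,W \right)} = W y$
$d = -2 + i \sqrt{3409}$ ($d = -2 + \sqrt{\left(\left(-47\right) 28 - 1975\right) - 118} = -2 + \sqrt{\left(-1316 - 1975\right) - 118} = -2 + \sqrt{-3291 - 118} = -2 + \sqrt{-3409} = -2 + i \sqrt{3409} \approx -2.0 + 58.387 i$)
$- 6 d = - 6 \left(-2 + i \sqrt{3409}\right) = 12 - 6 i \sqrt{3409}$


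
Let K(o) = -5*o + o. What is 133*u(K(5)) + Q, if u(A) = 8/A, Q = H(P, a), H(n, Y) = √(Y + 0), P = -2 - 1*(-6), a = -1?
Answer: -266/5 + I ≈ -53.2 + 1.0*I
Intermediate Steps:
P = 4 (P = -2 + 6 = 4)
K(o) = -4*o
H(n, Y) = √Y
Q = I (Q = √(-1) = I ≈ 1.0*I)
133*u(K(5)) + Q = 133*(8/((-4*5))) + I = 133*(8/(-20)) + I = 133*(8*(-1/20)) + I = 133*(-⅖) + I = -266/5 + I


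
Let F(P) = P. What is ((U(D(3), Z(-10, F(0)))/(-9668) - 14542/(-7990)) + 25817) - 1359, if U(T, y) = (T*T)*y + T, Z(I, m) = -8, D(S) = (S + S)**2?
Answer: 236192262162/9655915 ≈ 24461.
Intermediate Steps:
D(S) = 4*S**2 (D(S) = (2*S)**2 = 4*S**2)
U(T, y) = T + y*T**2 (U(T, y) = T**2*y + T = y*T**2 + T = T + y*T**2)
((U(D(3), Z(-10, F(0)))/(-9668) - 14542/(-7990)) + 25817) - 1359 = ((((4*3**2)*(1 + (4*3**2)*(-8)))/(-9668) - 14542/(-7990)) + 25817) - 1359 = ((((4*9)*(1 + (4*9)*(-8)))*(-1/9668) - 14542*(-1/7990)) + 25817) - 1359 = (((36*(1 + 36*(-8)))*(-1/9668) + 7271/3995) + 25817) - 1359 = (((36*(1 - 288))*(-1/9668) + 7271/3995) + 25817) - 1359 = (((36*(-287))*(-1/9668) + 7271/3995) + 25817) - 1359 = ((-10332*(-1/9668) + 7271/3995) + 25817) - 1359 = ((2583/2417 + 7271/3995) + 25817) - 1359 = (27893092/9655915 + 25817) - 1359 = 249314650647/9655915 - 1359 = 236192262162/9655915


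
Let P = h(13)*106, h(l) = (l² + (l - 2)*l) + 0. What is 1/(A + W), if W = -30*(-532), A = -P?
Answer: -1/17112 ≈ -5.8439e-5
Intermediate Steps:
h(l) = l² + l*(-2 + l) (h(l) = (l² + (-2 + l)*l) + 0 = (l² + l*(-2 + l)) + 0 = l² + l*(-2 + l))
P = 33072 (P = (2*13*(-1 + 13))*106 = (2*13*12)*106 = 312*106 = 33072)
A = -33072 (A = -1*33072 = -33072)
W = 15960
1/(A + W) = 1/(-33072 + 15960) = 1/(-17112) = -1/17112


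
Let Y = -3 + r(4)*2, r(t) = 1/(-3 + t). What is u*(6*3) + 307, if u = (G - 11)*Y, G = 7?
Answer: 379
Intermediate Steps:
Y = -1 (Y = -3 + 2/(-3 + 4) = -3 + 2/1 = -3 + 1*2 = -3 + 2 = -1)
u = 4 (u = (7 - 11)*(-1) = -4*(-1) = 4)
u*(6*3) + 307 = 4*(6*3) + 307 = 4*18 + 307 = 72 + 307 = 379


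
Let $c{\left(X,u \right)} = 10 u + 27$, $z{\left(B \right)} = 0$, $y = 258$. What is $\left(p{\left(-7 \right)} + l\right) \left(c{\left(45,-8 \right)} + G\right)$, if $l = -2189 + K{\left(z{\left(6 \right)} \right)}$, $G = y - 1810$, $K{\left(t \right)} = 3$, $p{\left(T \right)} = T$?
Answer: $3519765$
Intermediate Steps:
$c{\left(X,u \right)} = 27 + 10 u$
$G = -1552$ ($G = 258 - 1810 = -1552$)
$l = -2186$ ($l = -2189 + 3 = -2186$)
$\left(p{\left(-7 \right)} + l\right) \left(c{\left(45,-8 \right)} + G\right) = \left(-7 - 2186\right) \left(\left(27 + 10 \left(-8\right)\right) - 1552\right) = - 2193 \left(\left(27 - 80\right) - 1552\right) = - 2193 \left(-53 - 1552\right) = \left(-2193\right) \left(-1605\right) = 3519765$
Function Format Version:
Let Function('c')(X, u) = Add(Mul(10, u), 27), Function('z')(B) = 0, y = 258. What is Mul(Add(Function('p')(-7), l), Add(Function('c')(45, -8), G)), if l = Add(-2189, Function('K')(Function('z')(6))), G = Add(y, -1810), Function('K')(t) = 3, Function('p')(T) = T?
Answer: 3519765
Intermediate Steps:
Function('c')(X, u) = Add(27, Mul(10, u))
G = -1552 (G = Add(258, -1810) = -1552)
l = -2186 (l = Add(-2189, 3) = -2186)
Mul(Add(Function('p')(-7), l), Add(Function('c')(45, -8), G)) = Mul(Add(-7, -2186), Add(Add(27, Mul(10, -8)), -1552)) = Mul(-2193, Add(Add(27, -80), -1552)) = Mul(-2193, Add(-53, -1552)) = Mul(-2193, -1605) = 3519765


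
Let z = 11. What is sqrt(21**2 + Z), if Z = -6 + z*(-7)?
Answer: sqrt(358) ≈ 18.921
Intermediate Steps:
Z = -83 (Z = -6 + 11*(-7) = -6 - 77 = -83)
sqrt(21**2 + Z) = sqrt(21**2 - 83) = sqrt(441 - 83) = sqrt(358)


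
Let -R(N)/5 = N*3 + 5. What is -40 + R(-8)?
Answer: 55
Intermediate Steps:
R(N) = -25 - 15*N (R(N) = -5*(N*3 + 5) = -5*(3*N + 5) = -5*(5 + 3*N) = -25 - 15*N)
-40 + R(-8) = -40 + (-25 - 15*(-8)) = -40 + (-25 + 120) = -40 + 95 = 55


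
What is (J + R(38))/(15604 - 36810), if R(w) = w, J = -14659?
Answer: 14621/21206 ≈ 0.68948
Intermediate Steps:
(J + R(38))/(15604 - 36810) = (-14659 + 38)/(15604 - 36810) = -14621/(-21206) = -14621*(-1/21206) = 14621/21206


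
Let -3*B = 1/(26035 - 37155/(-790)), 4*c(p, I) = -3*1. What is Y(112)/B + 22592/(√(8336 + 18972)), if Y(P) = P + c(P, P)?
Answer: -5501482935/632 + 11296*√6827/6827 ≈ -8.7047e+6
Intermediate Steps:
c(p, I) = -¾ (c(p, I) = (-3*1)/4 = (¼)*(-3) = -¾)
Y(P) = -¾ + P (Y(P) = P - ¾ = -¾ + P)
B = -158/12362883 (B = -1/(3*(26035 - 37155/(-790))) = -1/(3*(26035 - 37155*(-1/790))) = -1/(3*(26035 + 7431/158)) = -1/(3*4120961/158) = -⅓*158/4120961 = -158/12362883 ≈ -1.2780e-5)
Y(112)/B + 22592/(√(8336 + 18972)) = (-¾ + 112)/(-158/12362883) + 22592/(√(8336 + 18972)) = (445/4)*(-12362883/158) + 22592/(√27308) = -5501482935/632 + 22592/((2*√6827)) = -5501482935/632 + 22592*(√6827/13654) = -5501482935/632 + 11296*√6827/6827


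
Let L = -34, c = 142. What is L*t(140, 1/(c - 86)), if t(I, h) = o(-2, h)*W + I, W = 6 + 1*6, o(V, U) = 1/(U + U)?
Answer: -16184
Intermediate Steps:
o(V, U) = 1/(2*U)
W = 12 (W = 6 + 6 = 12)
t(I, h) = I + 6/h (t(I, h) = (1/(2*h))*12 + I = 6/h + I = I + 6/h)
L*t(140, 1/(c - 86)) = -34*(140 + 6/(1/(142 - 86))) = -34*(140 + 6/(1/56)) = -34*(140 + 6*56) = -34*(140 + 336) = -34*476 = -16184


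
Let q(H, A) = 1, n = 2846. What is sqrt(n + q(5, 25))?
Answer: sqrt(2847) ≈ 53.357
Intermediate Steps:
sqrt(n + q(5, 25)) = sqrt(2846 + 1) = sqrt(2847)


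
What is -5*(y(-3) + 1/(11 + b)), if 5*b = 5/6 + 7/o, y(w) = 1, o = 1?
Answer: -2035/377 ≈ -5.3979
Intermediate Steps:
b = 47/30 (b = (5/6 + 7/1)/5 = (5*(1/6) + 7*1)/5 = (5/6 + 7)/5 = (1/5)*(47/6) = 47/30 ≈ 1.5667)
-5*(y(-3) + 1/(11 + b)) = -5*(1 + 1/(11 + 47/30)) = -5*(1 + 1/(377/30)) = -5*(1 + 30/377) = -5*407/377 = -2035/377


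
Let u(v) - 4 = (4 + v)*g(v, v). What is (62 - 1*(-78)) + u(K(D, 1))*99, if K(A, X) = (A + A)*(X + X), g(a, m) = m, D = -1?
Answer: 536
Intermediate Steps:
K(A, X) = 4*A*X (K(A, X) = (2*A)*(2*X) = 4*A*X)
u(v) = 4 + v*(4 + v) (u(v) = 4 + (4 + v)*v = 4 + v*(4 + v))
(62 - 1*(-78)) + u(K(D, 1))*99 = (62 - 1*(-78)) + (4 + (4*(-1)*1)² + 4*(4*(-1)*1))*99 = (62 + 78) + (4 + (-4)² + 4*(-4))*99 = 140 + (4 + 16 - 16)*99 = 140 + 4*99 = 140 + 396 = 536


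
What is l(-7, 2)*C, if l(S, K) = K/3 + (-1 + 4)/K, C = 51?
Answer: 221/2 ≈ 110.50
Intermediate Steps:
l(S, K) = 3/K + K/3 (l(S, K) = K*(⅓) + 3/K = K/3 + 3/K = 3/K + K/3)
l(-7, 2)*C = (3/2 + (⅓)*2)*51 = (3*(½) + ⅔)*51 = (3/2 + ⅔)*51 = (13/6)*51 = 221/2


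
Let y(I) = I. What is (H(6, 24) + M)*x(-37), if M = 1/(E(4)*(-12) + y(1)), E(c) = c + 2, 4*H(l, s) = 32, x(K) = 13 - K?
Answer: 28350/71 ≈ 399.30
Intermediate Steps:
H(l, s) = 8 (H(l, s) = (¼)*32 = 8)
E(c) = 2 + c
M = -1/71 (M = 1/((2 + 4)*(-12) + 1) = 1/(6*(-12) + 1) = 1/(-72 + 1) = 1/(-71) = -1/71 ≈ -0.014085)
(H(6, 24) + M)*x(-37) = (8 - 1/71)*(13 - 1*(-37)) = 567*(13 + 37)/71 = (567/71)*50 = 28350/71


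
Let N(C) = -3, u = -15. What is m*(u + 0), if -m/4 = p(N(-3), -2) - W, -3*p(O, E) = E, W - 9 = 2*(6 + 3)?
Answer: -1580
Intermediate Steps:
W = 27 (W = 9 + 2*(6 + 3) = 9 + 2*9 = 9 + 18 = 27)
p(O, E) = -E/3
m = 316/3 (m = -4*(-⅓*(-2) - 1*27) = -4*(⅔ - 27) = -4*(-79/3) = 316/3 ≈ 105.33)
m*(u + 0) = 316*(-15 + 0)/3 = (316/3)*(-15) = -1580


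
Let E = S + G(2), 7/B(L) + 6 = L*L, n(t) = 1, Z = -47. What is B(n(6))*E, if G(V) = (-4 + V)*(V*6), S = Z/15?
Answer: 2849/75 ≈ 37.987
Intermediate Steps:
S = -47/15 ≈ -3.1333
B(L) = 7/(-6 + L²) (B(L) = 7/(-6 + L*L) = 7/(-6 + L²))
G(V) = 6*V*(-4 + V) (G(V) = (-4 + V)*(6*V) = 6*V*(-4 + V))
E = -407/15 (E = -47/15 + 6*2*(-4 + 2) = -47/15 + 6*2*(-2) = -47/15 - 24 = -407/15 ≈ -27.133)
B(n(6))*E = (7/(-6 + 1²))*(-407/15) = (7/(-6 + 1))*(-407/15) = (7/(-5))*(-407/15) = (7*(-⅕))*(-407/15) = -7/5*(-407/15) = 2849/75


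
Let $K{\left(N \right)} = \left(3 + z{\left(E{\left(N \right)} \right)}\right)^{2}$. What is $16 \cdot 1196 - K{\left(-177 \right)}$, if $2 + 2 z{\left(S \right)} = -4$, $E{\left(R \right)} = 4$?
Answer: $19136$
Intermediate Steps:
$z{\left(S \right)} = -3$ ($z{\left(S \right)} = -1 + \frac{1}{2} \left(-4\right) = -1 - 2 = -3$)
$K{\left(N \right)} = 0$ ($K{\left(N \right)} = \left(3 - 3\right)^{2} = 0^{2} = 0$)
$16 \cdot 1196 - K{\left(-177 \right)} = 16 \cdot 1196 - 0 = 19136 + 0 = 19136$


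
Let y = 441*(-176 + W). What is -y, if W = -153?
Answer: 145089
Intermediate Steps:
y = -145089 (y = 441*(-176 - 153) = 441*(-329) = -145089)
-y = -1*(-145089) = 145089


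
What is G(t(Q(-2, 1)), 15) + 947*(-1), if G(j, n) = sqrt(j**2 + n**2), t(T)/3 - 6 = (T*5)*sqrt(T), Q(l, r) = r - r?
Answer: -947 + 3*sqrt(61) ≈ -923.57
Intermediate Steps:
Q(l, r) = 0
t(T) = 18 + 15*T**(3/2) (t(T) = 18 + 3*((T*5)*sqrt(T)) = 18 + 3*((5*T)*sqrt(T)) = 18 + 3*(5*T**(3/2)) = 18 + 15*T**(3/2))
G(t(Q(-2, 1)), 15) + 947*(-1) = sqrt((18 + 15*0**(3/2))**2 + 15**2) + 947*(-1) = sqrt((18 + 15*0)**2 + 225) - 947 = sqrt((18 + 0)**2 + 225) - 947 = sqrt(18**2 + 225) - 947 = sqrt(324 + 225) - 947 = sqrt(549) - 947 = 3*sqrt(61) - 947 = -947 + 3*sqrt(61)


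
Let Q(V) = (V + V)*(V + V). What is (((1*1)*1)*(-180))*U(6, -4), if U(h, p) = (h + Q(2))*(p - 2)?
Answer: 23760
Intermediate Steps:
Q(V) = 4*V**2 (Q(V) = (2*V)*(2*V) = 4*V**2)
U(h, p) = (-2 + p)*(16 + h) (U(h, p) = (h + 4*2**2)*(p - 2) = (h + 4*4)*(-2 + p) = (h + 16)*(-2 + p) = (16 + h)*(-2 + p) = (-2 + p)*(16 + h))
(((1*1)*1)*(-180))*U(6, -4) = (((1*1)*1)*(-180))*(-32 - 2*6 + 16*(-4) + 6*(-4)) = ((1*1)*(-180))*(-32 - 12 - 64 - 24) = (1*(-180))*(-132) = -180*(-132) = 23760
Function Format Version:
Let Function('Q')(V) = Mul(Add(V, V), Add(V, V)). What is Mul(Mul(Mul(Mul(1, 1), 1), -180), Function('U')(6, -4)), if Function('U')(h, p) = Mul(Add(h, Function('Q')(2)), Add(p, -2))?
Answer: 23760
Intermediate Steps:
Function('Q')(V) = Mul(4, Pow(V, 2)) (Function('Q')(V) = Mul(Mul(2, V), Mul(2, V)) = Mul(4, Pow(V, 2)))
Function('U')(h, p) = Mul(Add(-2, p), Add(16, h)) (Function('U')(h, p) = Mul(Add(h, Mul(4, Pow(2, 2))), Add(p, -2)) = Mul(Add(h, Mul(4, 4)), Add(-2, p)) = Mul(Add(h, 16), Add(-2, p)) = Mul(Add(16, h), Add(-2, p)) = Mul(Add(-2, p), Add(16, h)))
Mul(Mul(Mul(Mul(1, 1), 1), -180), Function('U')(6, -4)) = Mul(Mul(Mul(Mul(1, 1), 1), -180), Add(-32, Mul(-2, 6), Mul(16, -4), Mul(6, -4))) = Mul(Mul(Mul(1, 1), -180), Add(-32, -12, -64, -24)) = Mul(Mul(1, -180), -132) = Mul(-180, -132) = 23760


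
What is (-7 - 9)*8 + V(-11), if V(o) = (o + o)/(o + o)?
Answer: -127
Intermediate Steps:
V(o) = 1 (V(o) = (2*o)/((2*o)) = (2*o)*(1/(2*o)) = 1)
(-7 - 9)*8 + V(-11) = (-7 - 9)*8 + 1 = -16*8 + 1 = -128 + 1 = -127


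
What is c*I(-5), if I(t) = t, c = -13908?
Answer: 69540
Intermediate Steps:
c*I(-5) = -13908*(-5) = 69540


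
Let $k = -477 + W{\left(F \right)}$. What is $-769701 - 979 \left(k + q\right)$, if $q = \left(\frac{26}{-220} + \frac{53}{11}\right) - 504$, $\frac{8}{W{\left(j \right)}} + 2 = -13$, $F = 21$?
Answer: $\frac{1119713}{6} \approx 1.8662 \cdot 10^{5}$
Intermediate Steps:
$W{\left(j \right)} = - \frac{8}{15}$ ($W{\left(j \right)} = \frac{8}{-2 - 13} = \frac{8}{-15} = 8 \left(- \frac{1}{15}\right) = - \frac{8}{15}$)
$q = - \frac{4993}{10}$ ($q = \left(26 \left(- \frac{1}{220}\right) + 53 \cdot \frac{1}{11}\right) - 504 = \left(- \frac{13}{110} + \frac{53}{11}\right) - 504 = \frac{47}{10} - 504 = - \frac{4993}{10} \approx -499.3$)
$k = - \frac{7163}{15}$ ($k = -477 - \frac{8}{15} = - \frac{7163}{15} \approx -477.53$)
$-769701 - 979 \left(k + q\right) = -769701 - 979 \left(- \frac{7163}{15} - \frac{4993}{10}\right) = -769701 - - \frac{5737919}{6} = -769701 + \frac{5737919}{6} = \frac{1119713}{6}$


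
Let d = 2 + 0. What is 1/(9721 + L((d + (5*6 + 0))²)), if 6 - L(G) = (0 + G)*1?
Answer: 1/8703 ≈ 0.00011490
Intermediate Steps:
d = 2
L(G) = 6 - G (L(G) = 6 - (0 + G) = 6 - G)
1/(9721 + L((d + (5*6 + 0))²)) = 1/(9721 + (6 - (2 + (5*6 + 0))²)) = 1/(9721 + (6 - (2 + (30 + 0))²)) = 1/(9721 + (6 - (2 + 30)²)) = 1/(9721 + (6 - 1*32²)) = 1/(9721 + (6 - 1*1024)) = 1/(9721 + (6 - 1024)) = 1/(9721 - 1018) = 1/8703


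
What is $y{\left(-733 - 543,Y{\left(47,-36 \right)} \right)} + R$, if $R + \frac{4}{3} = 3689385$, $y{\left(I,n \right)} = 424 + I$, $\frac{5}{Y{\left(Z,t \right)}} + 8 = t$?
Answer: $\frac{11065595}{3} \approx 3.6885 \cdot 10^{6}$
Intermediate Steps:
$Y{\left(Z,t \right)} = \frac{5}{-8 + t}$
$R = \frac{11068151}{3}$ ($R = - \frac{4}{3} + 3689385 = \frac{11068151}{3} \approx 3.6894 \cdot 10^{6}$)
$y{\left(-733 - 543,Y{\left(47,-36 \right)} \right)} + R = \left(424 - 1276\right) + \frac{11068151}{3} = -852 + \frac{11068151}{3} = \frac{11065595}{3}$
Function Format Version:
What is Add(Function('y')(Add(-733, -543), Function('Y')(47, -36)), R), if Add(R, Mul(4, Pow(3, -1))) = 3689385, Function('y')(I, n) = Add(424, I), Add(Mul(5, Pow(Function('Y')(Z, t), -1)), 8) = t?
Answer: Rational(11065595, 3) ≈ 3.6885e+6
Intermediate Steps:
Function('Y')(Z, t) = Mul(5, Pow(Add(-8, t), -1))
R = Rational(11068151, 3) (R = Add(Rational(-4, 3), 3689385) = Rational(11068151, 3) ≈ 3.6894e+6)
Add(Function('y')(Add(-733, -543), Function('Y')(47, -36)), R) = Add(Add(424, Add(-733, -543)), Rational(11068151, 3)) = Add(Add(424, -1276), Rational(11068151, 3)) = Add(-852, Rational(11068151, 3)) = Rational(11065595, 3)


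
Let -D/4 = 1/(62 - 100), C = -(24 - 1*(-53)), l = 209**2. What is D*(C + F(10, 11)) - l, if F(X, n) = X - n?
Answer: -830095/19 ≈ -43689.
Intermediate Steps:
l = 43681
C = -77 (C = -(24 + 53) = -1*77 = -77)
D = 2/19 (D = -4/(62 - 100) = -4/(-38) = -4*(-1/38) = 2/19 ≈ 0.10526)
D*(C + F(10, 11)) - l = 2*(-77 + (10 - 1*11))/19 - 1*43681 = 2*(-77 + (10 - 11))/19 - 43681 = 2*(-77 - 1)/19 - 43681 = (2/19)*(-78) - 43681 = -156/19 - 43681 = -830095/19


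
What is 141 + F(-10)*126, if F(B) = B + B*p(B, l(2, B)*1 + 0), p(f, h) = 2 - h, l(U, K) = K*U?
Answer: -28839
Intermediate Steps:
F(B) = B + B*(2 - 2*B) (F(B) = B + B*(2 - ((B*2)*1 + 0)) = B + B*(2 - ((2*B)*1 + 0)) = B + B*(2 - (2*B + 0)) = B + B*(2 - 2*B))
141 + F(-10)*126 = 141 - 10*(3 - 2*(-10))*126 = 141 - 10*(3 + 20)*126 = 141 - 10*23*126 = 141 - 230*126 = 141 - 28980 = -28839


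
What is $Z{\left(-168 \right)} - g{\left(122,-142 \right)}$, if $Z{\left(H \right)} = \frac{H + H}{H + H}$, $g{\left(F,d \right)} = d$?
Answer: $143$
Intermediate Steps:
$Z{\left(H \right)} = 1$ ($Z{\left(H \right)} = \frac{2 H}{2 H} = 2 H \frac{1}{2 H} = 1$)
$Z{\left(-168 \right)} - g{\left(122,-142 \right)} = 1 - -142 = 1 + 142 = 143$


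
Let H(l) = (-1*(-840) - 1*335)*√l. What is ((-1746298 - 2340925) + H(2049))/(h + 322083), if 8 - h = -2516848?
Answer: -4087223/2838939 + 505*√2049/2838939 ≈ -1.4316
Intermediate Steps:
h = 2516856 (h = 8 - 1*(-2516848) = 8 + 2516848 = 2516856)
H(l) = 505*√l (H(l) = (840 - 335)*√l = 505*√l)
((-1746298 - 2340925) + H(2049))/(h + 322083) = ((-1746298 - 2340925) + 505*√2049)/(2516856 + 322083) = (-4087223 + 505*√2049)/2838939 = (-4087223 + 505*√2049)*(1/2838939) = -4087223/2838939 + 505*√2049/2838939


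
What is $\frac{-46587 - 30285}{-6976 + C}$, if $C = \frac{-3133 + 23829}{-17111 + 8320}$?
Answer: $\frac{28157573}{2556113} \approx 11.016$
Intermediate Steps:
$C = - \frac{20696}{8791}$ ($C = \frac{20696}{-8791} = 20696 \left(- \frac{1}{8791}\right) = - \frac{20696}{8791} \approx -2.3542$)
$\frac{-46587 - 30285}{-6976 + C} = \frac{-46587 - 30285}{-6976 - \frac{20696}{8791}} = - \frac{76872}{- \frac{61346712}{8791}} = \left(-76872\right) \left(- \frac{8791}{61346712}\right) = \frac{28157573}{2556113}$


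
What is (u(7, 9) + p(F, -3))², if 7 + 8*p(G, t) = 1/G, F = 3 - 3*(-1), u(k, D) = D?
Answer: 152881/2304 ≈ 66.355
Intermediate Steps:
F = 6 (F = 3 + 3 = 6)
p(G, t) = -7/8 + 1/(8*G)
(u(7, 9) + p(F, -3))² = (9 + (⅛)*(1 - 7*6)/6)² = (9 + (⅛)*(⅙)*(1 - 42))² = (9 + (⅛)*(⅙)*(-41))² = (9 - 41/48)² = (391/48)² = 152881/2304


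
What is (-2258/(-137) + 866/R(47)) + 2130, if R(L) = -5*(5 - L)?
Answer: 30936461/14385 ≈ 2150.6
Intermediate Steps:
R(L) = -25 + 5*L
(-2258/(-137) + 866/R(47)) + 2130 = (-2258/(-137) + 866/(-25 + 5*47)) + 2130 = (-2258*(-1/137) + 866/(-25 + 235)) + 2130 = (2258/137 + 866/210) + 2130 = (2258/137 + 866*(1/210)) + 2130 = (2258/137 + 433/105) + 2130 = 296411/14385 + 2130 = 30936461/14385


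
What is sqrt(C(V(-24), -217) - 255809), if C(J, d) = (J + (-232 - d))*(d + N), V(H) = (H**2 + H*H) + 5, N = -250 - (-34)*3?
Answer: 11*I*sqrt(5559) ≈ 820.15*I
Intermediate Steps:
N = -148 (N = -250 - 1*(-102) = -250 + 102 = -148)
V(H) = 5 + 2*H**2 (V(H) = (H**2 + H**2) + 5 = 2*H**2 + 5 = 5 + 2*H**2)
C(J, d) = (-148 + d)*(-232 + J - d) (C(J, d) = (J + (-232 - d))*(d - 148) = (-232 + J - d)*(-148 + d) = (-148 + d)*(-232 + J - d))
sqrt(C(V(-24), -217) - 255809) = sqrt((34336 - 1*(-217)**2 - 148*(5 + 2*(-24)**2) - 84*(-217) + (5 + 2*(-24)**2)*(-217)) - 255809) = sqrt((34336 - 1*47089 - 148*(5 + 2*576) + 18228 + (5 + 2*576)*(-217)) - 255809) = sqrt((34336 - 47089 - 148*(5 + 1152) + 18228 + (5 + 1152)*(-217)) - 255809) = sqrt((34336 - 47089 - 148*1157 + 18228 + 1157*(-217)) - 255809) = sqrt((34336 - 47089 - 171236 + 18228 - 251069) - 255809) = sqrt(-416830 - 255809) = sqrt(-672639) = 11*I*sqrt(5559)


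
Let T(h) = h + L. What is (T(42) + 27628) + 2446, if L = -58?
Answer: 30058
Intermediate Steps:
T(h) = -58 + h (T(h) = h - 58 = -58 + h)
(T(42) + 27628) + 2446 = ((-58 + 42) + 27628) + 2446 = (-16 + 27628) + 2446 = 27612 + 2446 = 30058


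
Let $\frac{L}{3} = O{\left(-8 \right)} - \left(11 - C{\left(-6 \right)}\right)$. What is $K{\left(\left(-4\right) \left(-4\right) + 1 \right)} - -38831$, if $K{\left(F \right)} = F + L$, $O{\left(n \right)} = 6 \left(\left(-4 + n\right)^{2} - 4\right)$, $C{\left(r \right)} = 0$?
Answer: $41335$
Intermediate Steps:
$O{\left(n \right)} = -24 + 6 \left(-4 + n\right)^{2}$ ($O{\left(n \right)} = 6 \left(-4 + \left(-4 + n\right)^{2}\right) = -24 + 6 \left(-4 + n\right)^{2}$)
$L = 2487$ ($L = 3 \left(\left(-24 + 6 \left(-4 - 8\right)^{2}\right) - \left(11 - 0\right)\right) = 3 \left(\left(-24 + 6 \left(-12\right)^{2}\right) - \left(11 + 0\right)\right) = 3 \left(\left(-24 + 6 \cdot 144\right) - 11\right) = 3 \left(\left(-24 + 864\right) - 11\right) = 3 \left(840 - 11\right) = 3 \cdot 829 = 2487$)
$K{\left(F \right)} = 2487 + F$ ($K{\left(F \right)} = F + 2487 = 2487 + F$)
$K{\left(\left(-4\right) \left(-4\right) + 1 \right)} - -38831 = \left(2487 + \left(\left(-4\right) \left(-4\right) + 1\right)\right) - -38831 = \left(2487 + \left(16 + 1\right)\right) + 38831 = \left(2487 + 17\right) + 38831 = 2504 + 38831 = 41335$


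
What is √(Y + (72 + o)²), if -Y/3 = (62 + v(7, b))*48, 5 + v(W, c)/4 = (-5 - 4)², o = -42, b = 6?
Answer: 6*I*√1439 ≈ 227.6*I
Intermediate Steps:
v(W, c) = 304 (v(W, c) = -20 + 4*(-5 - 4)² = -20 + 4*(-9)² = -20 + 4*81 = -20 + 324 = 304)
Y = -52704 (Y = -3*(62 + 304)*48 = -1098*48 = -3*17568 = -52704)
√(Y + (72 + o)²) = √(-52704 + (72 - 42)²) = √(-52704 + 30²) = √(-52704 + 900) = √(-51804) = 6*I*√1439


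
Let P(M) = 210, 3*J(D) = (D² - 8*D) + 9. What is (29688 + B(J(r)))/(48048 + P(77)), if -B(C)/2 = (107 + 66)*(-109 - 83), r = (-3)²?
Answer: 5340/2681 ≈ 1.9918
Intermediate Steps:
r = 9
J(D) = 3 - 8*D/3 + D²/3 (J(D) = ((D² - 8*D) + 9)/3 = (9 + D² - 8*D)/3 = 3 - 8*D/3 + D²/3)
B(C) = 66432 (B(C) = -2*(107 + 66)*(-109 - 83) = -346*(-192) = -2*(-33216) = 66432)
(29688 + B(J(r)))/(48048 + P(77)) = (29688 + 66432)/(48048 + 210) = 96120/48258 = 96120*(1/48258) = 5340/2681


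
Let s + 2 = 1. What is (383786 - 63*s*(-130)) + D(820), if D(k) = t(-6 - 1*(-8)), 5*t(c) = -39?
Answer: 1877941/5 ≈ 3.7559e+5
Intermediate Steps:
t(c) = -39/5 (t(c) = (⅕)*(-39) = -39/5)
s = -1 (s = -2 + 1 = -1)
D(k) = -39/5
(383786 - 63*s*(-130)) + D(820) = (383786 - 63*(-1)*(-130)) - 39/5 = (383786 + 63*(-130)) - 39/5 = (383786 - 8190) - 39/5 = 375596 - 39/5 = 1877941/5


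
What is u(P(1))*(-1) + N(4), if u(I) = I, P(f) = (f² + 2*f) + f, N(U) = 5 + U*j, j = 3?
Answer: 13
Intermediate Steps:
N(U) = 5 + 3*U (N(U) = 5 + U*3 = 5 + 3*U)
P(f) = f² + 3*f
u(P(1))*(-1) + N(4) = (1*(3 + 1))*(-1) + (5 + 3*4) = (1*4)*(-1) + (5 + 12) = 4*(-1) + 17 = -4 + 17 = 13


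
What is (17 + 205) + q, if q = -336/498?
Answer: 18370/83 ≈ 221.33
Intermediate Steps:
q = -56/83 (q = -336*1/498 = -56/83 ≈ -0.67470)
(17 + 205) + q = (17 + 205) - 56/83 = 222 - 56/83 = 18370/83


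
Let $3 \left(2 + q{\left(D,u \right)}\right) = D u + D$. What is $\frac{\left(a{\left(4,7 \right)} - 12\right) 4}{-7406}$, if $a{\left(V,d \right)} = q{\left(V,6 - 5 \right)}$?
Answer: $\frac{68}{11109} \approx 0.0061212$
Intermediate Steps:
$q{\left(D,u \right)} = -2 + \frac{D}{3} + \frac{D u}{3}$ ($q{\left(D,u \right)} = -2 + \frac{D u + D}{3} = -2 + \frac{D + D u}{3} = -2 + \left(\frac{D}{3} + \frac{D u}{3}\right) = -2 + \frac{D}{3} + \frac{D u}{3}$)
$a{\left(V,d \right)} = -2 + \frac{2 V}{3}$ ($a{\left(V,d \right)} = -2 + \frac{V}{3} + \frac{V \left(6 - 5\right)}{3} = -2 + \frac{V}{3} + \frac{1}{3} V 1 = -2 + \frac{V}{3} + \frac{V}{3} = -2 + \frac{2 V}{3}$)
$\frac{\left(a{\left(4,7 \right)} - 12\right) 4}{-7406} = \frac{\left(\left(-2 + \frac{2}{3} \cdot 4\right) - 12\right) 4}{-7406} = \left(\left(-2 + \frac{8}{3}\right) - 12\right) 4 \left(- \frac{1}{7406}\right) = \left(\frac{2}{3} - 12\right) 4 \left(- \frac{1}{7406}\right) = \left(- \frac{34}{3}\right) 4 \left(- \frac{1}{7406}\right) = \left(- \frac{136}{3}\right) \left(- \frac{1}{7406}\right) = \frac{68}{11109}$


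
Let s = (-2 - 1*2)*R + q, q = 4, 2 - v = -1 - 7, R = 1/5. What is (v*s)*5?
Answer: 160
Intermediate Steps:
R = ⅕ ≈ 0.20000
v = 10 (v = 2 - (-1 - 7) = 2 - 1*(-8) = 2 + 8 = 10)
s = 16/5 (s = (-2 - 1*2)*(⅕) + 4 = (-2 - 2)*(⅕) + 4 = -4*⅕ + 4 = -⅘ + 4 = 16/5 ≈ 3.2000)
(v*s)*5 = (10*(16/5))*5 = 32*5 = 160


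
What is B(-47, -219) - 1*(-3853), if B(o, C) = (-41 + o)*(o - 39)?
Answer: 11421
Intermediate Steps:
B(o, C) = (-41 + o)*(-39 + o)
B(-47, -219) - 1*(-3853) = (1599 + (-47)² - 80*(-47)) - 1*(-3853) = (1599 + 2209 + 3760) + 3853 = 7568 + 3853 = 11421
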